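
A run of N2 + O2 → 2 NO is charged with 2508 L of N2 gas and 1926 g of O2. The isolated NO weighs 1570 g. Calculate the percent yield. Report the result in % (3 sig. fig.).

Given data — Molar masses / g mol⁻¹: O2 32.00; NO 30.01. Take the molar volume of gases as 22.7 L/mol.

43.5 %

n(N2) = 2508 / 22.7 = 110.5 mol
n(O2) = 1926 / 32.00 = 60.19 mol
n/ν for N2 = 110.5/1 = 110.5
n/ν for O2 = 60.19/1 = 60.19
Smallest n/ν is O2 → limiting reagent.
theoretical n(NO) = (2/1) × 60.19 = 120.4 mol → 3613 g
% yield = 1570 / 3613 × 100 = 43.45 %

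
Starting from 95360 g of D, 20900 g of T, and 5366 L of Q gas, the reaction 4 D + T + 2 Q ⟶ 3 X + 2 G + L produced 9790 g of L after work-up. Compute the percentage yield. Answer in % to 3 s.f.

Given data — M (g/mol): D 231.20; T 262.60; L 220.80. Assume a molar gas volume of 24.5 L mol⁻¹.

55.7 %

n(D) = 95360 / 231.20 = 412.5 mol
n(T) = 20900 / 262.60 = 79.59 mol
n(Q) = 5366 / 24.5 = 219.0 mol
n/ν for D = 412.5/4 = 103.1
n/ν for T = 79.59/1 = 79.59
n/ν for Q = 219.0/2 = 109.5
Smallest n/ν is T → limiting reagent.
theoretical n(L) = (1/1) × 79.59 = 79.59 mol → 17570 g
% yield = 9790 / 17570 × 100 = 55.72 %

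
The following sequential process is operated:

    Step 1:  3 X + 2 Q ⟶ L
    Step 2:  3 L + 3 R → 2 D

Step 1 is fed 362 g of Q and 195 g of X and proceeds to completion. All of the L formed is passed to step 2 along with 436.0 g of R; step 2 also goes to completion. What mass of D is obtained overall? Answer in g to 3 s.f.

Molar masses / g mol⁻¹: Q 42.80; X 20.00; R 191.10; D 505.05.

Step 1:
n(Q) = 362.0 / 42.80 = 8.458 mol
n(X) = 195.0 / 20.00 = 9.750 mol
n/ν → Q: 4.229, X: 3.250; X is limiting.
n(L) produced = (1/3) × 9.750 = 3.250 mol
Step 2:
n(L) available = 3.250 mol
n(R) = 436.0 / 191.10 = 2.282 mol
n/ν → L: 1.083, R: 0.7607; R is limiting.
n(D) = (2/3) × 2.282 = 1.521 mol
mass = 1.521 × 505.05 = 768.2 g

768 g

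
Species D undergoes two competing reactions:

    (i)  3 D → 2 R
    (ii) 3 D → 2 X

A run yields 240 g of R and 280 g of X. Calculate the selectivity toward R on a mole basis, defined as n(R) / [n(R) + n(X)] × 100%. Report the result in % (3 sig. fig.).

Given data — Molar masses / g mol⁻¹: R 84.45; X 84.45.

n(R) = 240 / 84.45 = 2.842 mol
n(X) = 280 / 84.45 = 3.316 mol
selectivity = 2.842/(2.842+3.316) × 100 = 46.15 %

46.2 %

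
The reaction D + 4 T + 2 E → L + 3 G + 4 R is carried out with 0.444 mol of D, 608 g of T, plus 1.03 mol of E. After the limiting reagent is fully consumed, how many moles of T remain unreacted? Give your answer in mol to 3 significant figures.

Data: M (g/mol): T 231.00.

n(D) = 0.4440 mol
n(T) = 608.0 / 231.00 = 2.632 mol
n(E) = 1.030 mol
n/ν for D = 0.4440/1 = 0.4440
n/ν for T = 2.632/4 = 0.6580
n/ν for E = 1.030/2 = 0.5150
Smallest n/ν is D → limiting reagent.
T consumed = (4/1) × 0.4440 = 1.776 mol
T remaining = 2.632 − 1.776 = 0.8560 mol

0.856 mol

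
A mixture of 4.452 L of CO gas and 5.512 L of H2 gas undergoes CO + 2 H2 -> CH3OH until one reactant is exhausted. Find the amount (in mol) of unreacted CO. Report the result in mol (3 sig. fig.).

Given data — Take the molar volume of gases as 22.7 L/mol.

0.0747 mol

n(CO) = 4.452 / 22.7 = 0.1961 mol
n(H2) = 5.512 / 22.7 = 0.2428 mol
n/ν for CO = 0.1961/1 = 0.1961
n/ν for H2 = 0.2428/2 = 0.1214
Smallest n/ν is H2 → limiting reagent.
CO consumed = (1/2) × 0.2428 = 0.1214 mol
CO remaining = 0.1961 − 0.1214 = 0.07470 mol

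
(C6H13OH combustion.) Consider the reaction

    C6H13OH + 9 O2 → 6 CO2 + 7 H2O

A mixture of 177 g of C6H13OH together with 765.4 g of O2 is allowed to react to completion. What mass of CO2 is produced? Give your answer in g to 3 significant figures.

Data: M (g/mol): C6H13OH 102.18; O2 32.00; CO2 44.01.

n(C6H13OH) = 177.0 / 102.18 = 1.732 mol
n(O2) = 765.4 / 32.00 = 23.92 mol
n/ν for C6H13OH = 1.732/1 = 1.732
n/ν for O2 = 23.92/9 = 2.658
Smallest n/ν is C6H13OH → limiting reagent.
n(CO2) = (6/1) × 1.732 = 10.39 mol
mass = 10.39 × 44.01 = 457.3 g

457 g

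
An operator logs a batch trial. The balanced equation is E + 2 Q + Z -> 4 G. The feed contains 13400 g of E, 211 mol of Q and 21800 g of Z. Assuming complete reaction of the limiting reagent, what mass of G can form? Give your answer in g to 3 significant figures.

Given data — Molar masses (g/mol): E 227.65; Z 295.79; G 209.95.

n(E) = 13400 / 227.65 = 58.86 mol
n(Q) = 211.0 mol
n(Z) = 21800 / 295.79 = 73.70 mol
n/ν → E: 58.86, Q: 105.5, Z: 73.70; E is limiting.
n(G) = (4/1) × 58.86 = 235.4 mol
mass = 235.4 × 209.95 = 49420 g

49400 g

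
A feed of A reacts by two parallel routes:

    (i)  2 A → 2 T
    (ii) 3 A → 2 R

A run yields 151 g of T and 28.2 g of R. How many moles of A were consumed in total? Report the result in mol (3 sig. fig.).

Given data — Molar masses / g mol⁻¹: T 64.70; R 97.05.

2.77 mol

n(T) = 151 / 64.70 = 2.334 mol
n(R) = 28.2 / 97.05 = 0.2906 mol
n(A) via (i) = (2/2)×2.334 = 2.334 mol
n(A) via (ii) = (3/2)×0.2906 = 0.4359 mol
total n(A) = 2.334 + 0.4359 = 2.770 mol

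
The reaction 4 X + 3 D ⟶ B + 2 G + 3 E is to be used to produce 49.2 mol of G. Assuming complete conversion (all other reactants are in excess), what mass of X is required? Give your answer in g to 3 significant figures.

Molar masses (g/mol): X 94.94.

9340 g

n(G) = 49.20 mol
n(X) = (4/2) × 49.20 = 98.40 mol
mass = 98.40 × 94.94 = 9342 g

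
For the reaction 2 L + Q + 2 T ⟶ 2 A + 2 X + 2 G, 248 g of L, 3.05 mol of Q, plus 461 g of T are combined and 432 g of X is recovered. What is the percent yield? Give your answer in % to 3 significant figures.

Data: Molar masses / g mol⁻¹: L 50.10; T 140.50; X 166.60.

n(L) = 248.0 / 50.10 = 4.950 mol
n(Q) = 3.050 mol
n(T) = 461.0 / 140.50 = 3.281 mol
n/ν → L: 2.475, Q: 3.050, T: 1.641; T is limiting.
theoretical n(X) = (2/2) × 3.281 = 3.281 mol → 546.6 g
% yield = 432 / 546.6 × 100 = 79.03 %

79.0 %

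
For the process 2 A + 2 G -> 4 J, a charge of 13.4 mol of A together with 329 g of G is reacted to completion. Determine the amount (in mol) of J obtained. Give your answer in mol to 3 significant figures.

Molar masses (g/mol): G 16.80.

26.8 mol

n(A) = 13.40 mol
n(G) = 329.0 / 16.80 = 19.58 mol
n/ν for A = 13.40/2 = 6.700
n/ν for G = 19.58/2 = 9.790
Smallest n/ν is A → limiting reagent.
n(J) = (4/2) × 13.40 = 26.80 mol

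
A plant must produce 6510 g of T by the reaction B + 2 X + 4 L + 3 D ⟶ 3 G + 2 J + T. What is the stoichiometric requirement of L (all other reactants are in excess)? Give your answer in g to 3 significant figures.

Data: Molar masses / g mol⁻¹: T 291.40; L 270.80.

24200 g

n(T) = 6510 / 291.40 = 22.34 mol
n(L) = (4/1) × 22.34 = 89.36 mol
mass = 89.36 × 270.80 = 24200 g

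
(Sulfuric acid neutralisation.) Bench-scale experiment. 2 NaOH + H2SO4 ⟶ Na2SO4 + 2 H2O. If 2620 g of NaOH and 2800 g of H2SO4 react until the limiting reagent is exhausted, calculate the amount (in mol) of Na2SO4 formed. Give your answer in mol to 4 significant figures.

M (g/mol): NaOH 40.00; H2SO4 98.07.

28.55 mol

n(NaOH) = 2620 / 40.00 = 65.50 mol
n(H2SO4) = 2800 / 98.07 = 28.55 mol
n/ν for NaOH = 65.50/2 = 32.75
n/ν for H2SO4 = 28.55/1 = 28.55
Smallest n/ν is H2SO4 → limiting reagent.
n(Na2SO4) = (1/1) × 28.55 = 28.55 mol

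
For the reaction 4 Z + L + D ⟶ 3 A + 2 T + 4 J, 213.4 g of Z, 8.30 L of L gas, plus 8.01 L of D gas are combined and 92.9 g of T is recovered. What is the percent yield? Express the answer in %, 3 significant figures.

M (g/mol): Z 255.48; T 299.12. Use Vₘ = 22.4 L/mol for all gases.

n(Z) = 213.4 / 255.48 = 0.8353 mol
n(L) = 8.300 / 22.4 = 0.3705 mol
n(D) = 8.010 / 22.4 = 0.3576 mol
n/ν for Z = 0.8353/4 = 0.2088
n/ν for L = 0.3705/1 = 0.3705
n/ν for D = 0.3576/1 = 0.3576
Smallest n/ν is Z → limiting reagent.
theoretical n(T) = (2/4) × 0.8353 = 0.4177 mol → 124.9 g
% yield = 92.9 / 124.9 × 100 = 74.38 %

74.4 %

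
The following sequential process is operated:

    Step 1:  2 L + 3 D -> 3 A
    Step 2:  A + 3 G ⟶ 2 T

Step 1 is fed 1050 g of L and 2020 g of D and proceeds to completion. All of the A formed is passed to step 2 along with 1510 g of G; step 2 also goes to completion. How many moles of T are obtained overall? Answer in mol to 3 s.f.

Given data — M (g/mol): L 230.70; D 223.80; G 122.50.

Step 1:
n(L) = 1050 / 230.70 = 4.551 mol
n(D) = 2020 / 223.80 = 9.026 mol
n/ν → L: 2.276, D: 3.009; L is limiting.
n(A) produced = (3/2) × 4.551 = 6.827 mol
Step 2:
n(A) available = 6.827 mol
n(G) = 1510 / 122.50 = 12.33 mol
n/ν → A: 6.827, G: 4.110; G is limiting.
n(T) = (2/3) × 12.33 = 8.220 mol

8.22 mol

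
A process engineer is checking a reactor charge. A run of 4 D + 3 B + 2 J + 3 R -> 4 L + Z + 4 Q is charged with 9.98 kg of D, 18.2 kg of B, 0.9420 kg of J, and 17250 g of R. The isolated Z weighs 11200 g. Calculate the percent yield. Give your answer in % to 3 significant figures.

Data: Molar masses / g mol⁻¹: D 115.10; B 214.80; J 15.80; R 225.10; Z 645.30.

80.1 %

n(D) = 9.980×1000 / 115.10 = 86.71 mol
n(B) = 18.20×1000 / 214.80 = 84.73 mol
n(J) = 0.9420×1000 / 15.80 = 59.62 mol
n(R) = 17250 / 225.10 = 76.63 mol
n/ν for D = 86.71/4 = 21.68
n/ν for B = 84.73/3 = 28.24
n/ν for J = 59.62/2 = 29.81
n/ν for R = 76.63/3 = 25.54
Smallest n/ν is D → limiting reagent.
theoretical n(Z) = (1/4) × 86.71 = 21.68 mol → 13990 g
% yield = 11200 / 13990 × 100 = 80.06 %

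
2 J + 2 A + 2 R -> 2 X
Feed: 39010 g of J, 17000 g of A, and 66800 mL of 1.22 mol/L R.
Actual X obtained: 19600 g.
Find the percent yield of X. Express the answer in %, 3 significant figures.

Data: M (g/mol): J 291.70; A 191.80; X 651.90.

36.9 %

n(J) = 39010 / 291.70 = 133.7 mol
n(A) = 17000 / 191.80 = 88.63 mol
n(R) = 1.22 × 66800/1000 = 81.50 mol
n/ν → J: 66.85, A: 44.32, R: 40.75; R is limiting.
theoretical n(X) = (2/2) × 81.50 = 81.50 mol → 53130 g
% yield = 19600 / 53130 × 100 = 36.89 %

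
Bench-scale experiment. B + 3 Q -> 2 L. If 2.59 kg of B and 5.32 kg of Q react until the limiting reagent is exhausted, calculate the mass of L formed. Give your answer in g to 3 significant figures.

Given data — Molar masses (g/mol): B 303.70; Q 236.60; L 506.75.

n(B) = 2.590×1000 / 303.70 = 8.528 mol
n(Q) = 5.320×1000 / 236.60 = 22.49 mol
n/ν → B: 8.528, Q: 7.497; Q is limiting.
n(L) = (2/3) × 22.49 = 14.99 mol
mass = 14.99 × 506.75 = 7596 g

7600 g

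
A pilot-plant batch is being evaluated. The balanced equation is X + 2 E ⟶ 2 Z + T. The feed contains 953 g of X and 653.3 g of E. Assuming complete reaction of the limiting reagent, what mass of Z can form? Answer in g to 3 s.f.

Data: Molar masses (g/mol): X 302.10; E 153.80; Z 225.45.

n(X) = 953.0 / 302.10 = 3.155 mol
n(E) = 653.3 / 153.80 = 4.248 mol
n/ν → X: 3.155, E: 2.124; E is limiting.
n(Z) = (2/2) × 4.248 = 4.248 mol
mass = 4.248 × 225.45 = 957.7 g

958 g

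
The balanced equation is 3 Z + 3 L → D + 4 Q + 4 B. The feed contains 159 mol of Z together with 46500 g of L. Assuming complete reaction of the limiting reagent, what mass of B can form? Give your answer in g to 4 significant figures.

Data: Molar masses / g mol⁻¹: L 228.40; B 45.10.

9561 g

n(Z) = 159.0 mol
n(L) = 46500 / 228.40 = 203.6 mol
n/ν → Z: 53.00, L: 67.87; Z is limiting.
n(B) = (4/3) × 159.0 = 212.0 mol
mass = 212.0 × 45.10 = 9561 g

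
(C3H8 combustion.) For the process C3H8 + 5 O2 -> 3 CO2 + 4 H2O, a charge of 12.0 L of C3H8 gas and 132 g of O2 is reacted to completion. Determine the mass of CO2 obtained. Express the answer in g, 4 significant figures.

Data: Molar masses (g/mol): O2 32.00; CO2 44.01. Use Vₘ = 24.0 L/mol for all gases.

n(C3H8) = 12.00 / 24.0 = 0.5000 mol
n(O2) = 132.0 / 32.00 = 4.125 mol
n/ν for C3H8 = 0.5000/1 = 0.5000
n/ν for O2 = 4.125/5 = 0.8250
Smallest n/ν is C3H8 → limiting reagent.
n(CO2) = (3/1) × 0.5000 = 1.500 mol
mass = 1.500 × 44.01 = 66.02 g

66.02 g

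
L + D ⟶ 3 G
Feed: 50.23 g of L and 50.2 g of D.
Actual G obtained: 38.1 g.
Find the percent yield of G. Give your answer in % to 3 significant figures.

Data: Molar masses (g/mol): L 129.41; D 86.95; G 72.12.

n(L) = 50.23 / 129.41 = 0.3881 mol
n(D) = 50.20 / 86.95 = 0.5773 mol
n/ν → L: 0.3881, D: 0.5773; L is limiting.
theoretical n(G) = (3/1) × 0.3881 = 1.164 mol → 83.95 g
% yield = 38.1 / 83.95 × 100 = 45.38 %

45.4 %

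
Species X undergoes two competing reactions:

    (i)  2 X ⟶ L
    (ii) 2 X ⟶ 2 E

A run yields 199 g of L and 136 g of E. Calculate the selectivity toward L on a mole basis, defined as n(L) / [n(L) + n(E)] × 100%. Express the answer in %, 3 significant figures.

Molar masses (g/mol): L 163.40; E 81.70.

42.3 %

n(L) = 199 / 163.40 = 1.218 mol
n(E) = 136 / 81.70 = 1.665 mol
selectivity = 1.218/(1.218+1.665) × 100 = 42.25 %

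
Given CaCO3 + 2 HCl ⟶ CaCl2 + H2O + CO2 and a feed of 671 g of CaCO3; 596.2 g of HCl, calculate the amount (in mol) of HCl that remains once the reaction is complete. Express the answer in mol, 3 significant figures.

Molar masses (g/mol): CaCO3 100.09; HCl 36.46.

2.94 mol

n(CaCO3) = 671.0 / 100.09 = 6.704 mol
n(HCl) = 596.2 / 36.46 = 16.35 mol
n/ν for CaCO3 = 6.704/1 = 6.704
n/ν for HCl = 16.35/2 = 8.175
Smallest n/ν is CaCO3 → limiting reagent.
HCl consumed = (2/1) × 6.704 = 13.41 mol
HCl remaining = 16.35 − 13.41 = 2.940 mol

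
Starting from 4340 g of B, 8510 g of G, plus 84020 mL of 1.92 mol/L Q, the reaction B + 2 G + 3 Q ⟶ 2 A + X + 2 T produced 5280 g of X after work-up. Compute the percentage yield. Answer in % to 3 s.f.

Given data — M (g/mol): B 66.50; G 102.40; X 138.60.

n(B) = 4340 / 66.50 = 65.26 mol
n(G) = 8510 / 102.40 = 83.11 mol
n(Q) = 1.92 × 84020/1000 = 161.3 mol
n/ν → B: 65.26, G: 41.56, Q: 53.77; G is limiting.
theoretical n(X) = (1/2) × 83.11 = 41.56 mol → 5760 g
% yield = 5280 / 5760 × 100 = 91.67 %

91.7 %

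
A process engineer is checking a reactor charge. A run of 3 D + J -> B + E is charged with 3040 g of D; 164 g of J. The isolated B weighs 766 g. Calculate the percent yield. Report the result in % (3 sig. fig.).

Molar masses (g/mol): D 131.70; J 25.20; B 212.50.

55.4 %

n(D) = 3040 / 131.70 = 23.08 mol
n(J) = 164.0 / 25.20 = 6.508 mol
n/ν → D: 7.693, J: 6.508; J is limiting.
theoretical n(B) = (1/1) × 6.508 = 6.508 mol → 1383 g
% yield = 766 / 1383 × 100 = 55.39 %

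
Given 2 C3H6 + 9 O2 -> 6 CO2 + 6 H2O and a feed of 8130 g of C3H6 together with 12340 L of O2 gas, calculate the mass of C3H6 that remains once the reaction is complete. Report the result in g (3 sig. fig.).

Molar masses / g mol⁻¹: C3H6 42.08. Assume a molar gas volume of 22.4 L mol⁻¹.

2980 g

n(C3H6) = 8130 / 42.08 = 193.2 mol
n(O2) = 12340 / 22.4 = 550.9 mol
n/ν → C3H6: 96.60, O2: 61.21; O2 is limiting.
C3H6 consumed = (2/9) × 550.9 = 122.4 mol
C3H6 remaining = 193.2 − 122.4 = 70.80 mol
mass = 70.80 × 42.08 = 2979 g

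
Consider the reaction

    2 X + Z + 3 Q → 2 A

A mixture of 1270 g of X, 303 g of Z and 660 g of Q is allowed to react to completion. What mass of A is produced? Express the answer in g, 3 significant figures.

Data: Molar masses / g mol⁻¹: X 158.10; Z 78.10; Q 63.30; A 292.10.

n(X) = 1270 / 158.10 = 8.033 mol
n(Z) = 303.0 / 78.10 = 3.880 mol
n(Q) = 660.0 / 63.30 = 10.43 mol
n/ν for X = 8.033/2 = 4.017
n/ν for Z = 3.880/1 = 3.880
n/ν for Q = 10.43/3 = 3.477
Smallest n/ν is Q → limiting reagent.
n(A) = (2/3) × 10.43 = 6.953 mol
mass = 6.953 × 292.10 = 2031 g

2030 g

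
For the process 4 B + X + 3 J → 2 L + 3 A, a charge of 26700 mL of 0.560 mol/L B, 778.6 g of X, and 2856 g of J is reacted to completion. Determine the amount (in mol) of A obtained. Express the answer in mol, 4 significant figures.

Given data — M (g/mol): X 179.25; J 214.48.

11.21 mol

n(B) = 0.560 × 26700/1000 = 14.95 mol
n(X) = 778.6 / 179.25 = 4.344 mol
n(J) = 2856 / 214.48 = 13.32 mol
n/ν → B: 3.738, X: 4.344, J: 4.440; B is limiting.
n(A) = (3/4) × 14.95 = 11.21 mol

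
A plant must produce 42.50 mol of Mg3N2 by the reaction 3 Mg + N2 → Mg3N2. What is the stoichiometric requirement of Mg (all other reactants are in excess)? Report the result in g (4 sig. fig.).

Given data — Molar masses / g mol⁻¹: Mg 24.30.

3098 g

n(Mg3N2) = 42.50 mol
n(Mg) = (3/1) × 42.50 = 127.5 mol
mass = 127.5 × 24.30 = 3098 g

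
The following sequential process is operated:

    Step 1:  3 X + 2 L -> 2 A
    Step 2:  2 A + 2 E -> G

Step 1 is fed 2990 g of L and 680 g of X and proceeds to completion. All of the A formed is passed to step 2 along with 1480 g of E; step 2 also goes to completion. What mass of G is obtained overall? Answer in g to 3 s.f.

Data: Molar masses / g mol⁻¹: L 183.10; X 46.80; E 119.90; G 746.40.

3620 g

Step 1:
n(L) = 2990 / 183.10 = 16.33 mol
n(X) = 680.0 / 46.80 = 14.53 mol
n/ν for L = 16.33/2 = 8.165
n/ν for X = 14.53/3 = 4.843
Smallest n/ν is X → limiting reagent.
n(A) produced = (2/3) × 14.53 = 9.687 mol
Step 2:
n(A) available = 9.687 mol
n(E) = 1480 / 119.90 = 12.34 mol
n/ν for A = 9.687/2 = 4.844
n/ν for E = 12.34/2 = 6.170
Smallest n/ν is A → limiting reagent.
n(G) = (1/2) × 9.687 = 4.844 mol
mass = 4.844 × 746.40 = 3616 g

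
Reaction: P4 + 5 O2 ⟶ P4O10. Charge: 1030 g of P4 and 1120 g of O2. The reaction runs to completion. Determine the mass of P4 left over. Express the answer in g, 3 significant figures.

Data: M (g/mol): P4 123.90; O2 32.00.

163 g

n(P4) = 1030 / 123.90 = 8.313 mol
n(O2) = 1120 / 32.00 = 35.00 mol
n/ν for P4 = 8.313/1 = 8.313
n/ν for O2 = 35.00/5 = 7.000
Smallest n/ν is O2 → limiting reagent.
P4 consumed = (1/5) × 35.00 = 7.000 mol
P4 remaining = 8.313 − 7.000 = 1.313 mol
mass = 1.313 × 123.90 = 162.7 g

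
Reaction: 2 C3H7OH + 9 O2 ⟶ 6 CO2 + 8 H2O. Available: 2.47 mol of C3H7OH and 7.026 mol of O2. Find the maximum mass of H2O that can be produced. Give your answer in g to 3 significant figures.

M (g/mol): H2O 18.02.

113 g

n(C3H7OH) = 2.470 mol
n(O2) = 7.026 mol
n/ν for C3H7OH = 2.470/2 = 1.235
n/ν for O2 = 7.026/9 = 0.7807
Smallest n/ν is O2 → limiting reagent.
n(H2O) = (8/9) × 7.026 = 6.245 mol
mass = 6.245 × 18.02 = 112.5 g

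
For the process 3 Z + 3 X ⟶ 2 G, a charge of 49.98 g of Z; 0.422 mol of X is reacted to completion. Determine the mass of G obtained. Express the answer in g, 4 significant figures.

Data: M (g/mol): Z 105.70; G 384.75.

108.2 g

n(Z) = 49.98 / 105.70 = 0.4728 mol
n(X) = 0.4220 mol
n/ν for Z = 0.4728/3 = 0.1576
n/ν for X = 0.4220/3 = 0.1407
Smallest n/ν is X → limiting reagent.
n(G) = (2/3) × 0.4220 = 0.2813 mol
mass = 0.2813 × 384.75 = 108.2 g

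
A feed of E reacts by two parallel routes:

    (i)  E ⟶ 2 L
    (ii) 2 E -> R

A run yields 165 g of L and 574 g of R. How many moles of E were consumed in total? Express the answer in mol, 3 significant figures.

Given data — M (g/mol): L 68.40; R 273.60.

n(L) = 165 / 68.40 = 2.412 mol
n(R) = 574 / 273.60 = 2.098 mol
n(E) via (i) = (1/2)×2.412 = 1.206 mol
n(E) via (ii) = (2/1)×2.098 = 4.196 mol
total n(E) = 1.206 + 4.196 = 5.402 mol

5.40 mol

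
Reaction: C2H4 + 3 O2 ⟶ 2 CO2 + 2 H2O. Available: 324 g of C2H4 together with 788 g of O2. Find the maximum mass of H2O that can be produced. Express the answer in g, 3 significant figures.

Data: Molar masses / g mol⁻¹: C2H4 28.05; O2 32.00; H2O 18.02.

n(C2H4) = 324.0 / 28.05 = 11.55 mol
n(O2) = 788.0 / 32.00 = 24.63 mol
n/ν → C2H4: 11.55, O2: 8.210; O2 is limiting.
n(H2O) = (2/3) × 24.63 = 16.42 mol
mass = 16.42 × 18.02 = 295.9 g

296 g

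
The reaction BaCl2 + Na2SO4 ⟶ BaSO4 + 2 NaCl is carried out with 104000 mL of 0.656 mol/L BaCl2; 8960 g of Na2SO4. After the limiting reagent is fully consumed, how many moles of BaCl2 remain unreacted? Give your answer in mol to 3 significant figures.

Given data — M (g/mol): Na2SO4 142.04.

n(BaCl2) = 0.656 × 104000/1000 = 68.22 mol
n(Na2SO4) = 8960 / 142.04 = 63.08 mol
n/ν for BaCl2 = 68.22/1 = 68.22
n/ν for Na2SO4 = 63.08/1 = 63.08
Smallest n/ν is Na2SO4 → limiting reagent.
BaCl2 consumed = (1/1) × 63.08 = 63.08 mol
BaCl2 remaining = 68.22 − 63.08 = 5.140 mol

5.14 mol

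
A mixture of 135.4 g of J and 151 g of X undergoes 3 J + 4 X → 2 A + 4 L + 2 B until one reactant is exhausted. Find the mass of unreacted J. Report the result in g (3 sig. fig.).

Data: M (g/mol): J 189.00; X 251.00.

50.1 g

n(J) = 135.4 / 189.00 = 0.7164 mol
n(X) = 151.0 / 251.00 = 0.6016 mol
n/ν for J = 0.7164/3 = 0.2388
n/ν for X = 0.6016/4 = 0.1504
Smallest n/ν is X → limiting reagent.
J consumed = (3/4) × 0.6016 = 0.4512 mol
J remaining = 0.7164 − 0.4512 = 0.2652 mol
mass = 0.2652 × 189.00 = 50.12 g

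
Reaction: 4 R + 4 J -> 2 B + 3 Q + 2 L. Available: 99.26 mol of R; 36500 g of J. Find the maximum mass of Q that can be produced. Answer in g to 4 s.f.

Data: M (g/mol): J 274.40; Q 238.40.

17750 g

n(R) = 99.26 mol
n(J) = 36500 / 274.40 = 133.0 mol
n/ν for R = 99.26/4 = 24.82
n/ν for J = 133.0/4 = 33.25
Smallest n/ν is R → limiting reagent.
n(Q) = (3/4) × 99.26 = 74.45 mol
mass = 74.45 × 238.40 = 17750 g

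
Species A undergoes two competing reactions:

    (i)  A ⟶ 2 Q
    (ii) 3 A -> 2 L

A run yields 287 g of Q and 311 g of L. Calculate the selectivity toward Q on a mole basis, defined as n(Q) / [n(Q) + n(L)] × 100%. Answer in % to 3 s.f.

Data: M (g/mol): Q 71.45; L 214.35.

n(Q) = 287 / 71.45 = 4.017 mol
n(L) = 311 / 214.35 = 1.451 mol
selectivity = 4.017/(4.017+1.451) × 100 = 73.46 %

73.5 %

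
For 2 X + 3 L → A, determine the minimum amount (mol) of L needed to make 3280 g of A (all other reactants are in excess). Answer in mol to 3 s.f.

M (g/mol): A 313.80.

31.4 mol

n(A) = 3280 / 313.80 = 10.45 mol
n(L) = (3/1) × 10.45 = 31.35 mol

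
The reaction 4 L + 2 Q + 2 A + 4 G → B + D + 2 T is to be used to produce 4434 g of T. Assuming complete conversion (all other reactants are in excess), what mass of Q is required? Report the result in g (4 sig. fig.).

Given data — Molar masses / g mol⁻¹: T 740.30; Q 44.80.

n(T) = 4434 / 740.30 = 5.989 mol
n(Q) = (2/2) × 5.989 = 5.989 mol
mass = 5.989 × 44.80 = 268.3 g

268.3 g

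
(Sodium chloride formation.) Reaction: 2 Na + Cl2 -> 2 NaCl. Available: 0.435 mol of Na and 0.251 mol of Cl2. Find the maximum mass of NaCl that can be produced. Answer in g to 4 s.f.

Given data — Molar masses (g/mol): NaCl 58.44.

n(Na) = 0.4350 mol
n(Cl2) = 0.2510 mol
n/ν → Na: 0.2175, Cl2: 0.2510; Na is limiting.
n(NaCl) = (2/2) × 0.4350 = 0.4350 mol
mass = 0.4350 × 58.44 = 25.42 g

25.42 g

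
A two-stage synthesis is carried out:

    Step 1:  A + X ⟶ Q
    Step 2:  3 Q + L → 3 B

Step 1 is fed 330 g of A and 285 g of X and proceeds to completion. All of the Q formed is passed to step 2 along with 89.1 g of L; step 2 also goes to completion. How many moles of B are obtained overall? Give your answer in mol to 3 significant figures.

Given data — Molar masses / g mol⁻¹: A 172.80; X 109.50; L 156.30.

Step 1:
n(A) = 330.0 / 172.80 = 1.910 mol
n(X) = 285.0 / 109.50 = 2.603 mol
n/ν for A = 1.910/1 = 1.910
n/ν for X = 2.603/1 = 2.603
Smallest n/ν is A → limiting reagent.
n(Q) produced = (1/1) × 1.910 = 1.910 mol
Step 2:
n(Q) available = 1.910 mol
n(L) = 89.10 / 156.30 = 0.5701 mol
n/ν for Q = 1.910/3 = 0.6367
n/ν for L = 0.5701/1 = 0.5701
Smallest n/ν is L → limiting reagent.
n(B) = (3/1) × 0.5701 = 1.710 mol

1.71 mol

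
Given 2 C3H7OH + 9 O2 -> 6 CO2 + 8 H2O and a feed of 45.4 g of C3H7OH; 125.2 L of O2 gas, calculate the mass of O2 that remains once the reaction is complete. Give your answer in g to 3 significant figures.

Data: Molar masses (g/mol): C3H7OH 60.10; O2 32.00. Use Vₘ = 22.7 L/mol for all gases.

67.7 g

n(C3H7OH) = 45.40 / 60.10 = 0.7554 mol
n(O2) = 125.2 / 22.7 = 5.515 mol
n/ν for C3H7OH = 0.7554/2 = 0.3777
n/ν for O2 = 5.515/9 = 0.6128
Smallest n/ν is C3H7OH → limiting reagent.
O2 consumed = (9/2) × 0.7554 = 3.399 mol
O2 remaining = 5.515 − 3.399 = 2.116 mol
mass = 2.116 × 32.00 = 67.71 g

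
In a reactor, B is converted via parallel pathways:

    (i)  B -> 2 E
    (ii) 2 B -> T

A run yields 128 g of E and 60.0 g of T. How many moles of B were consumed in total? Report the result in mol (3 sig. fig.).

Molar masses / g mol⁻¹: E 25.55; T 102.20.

3.68 mol

n(E) = 128 / 25.55 = 5.010 mol
n(T) = 60.0 / 102.20 = 0.5871 mol
n(B) via (i) = (1/2)×5.010 = 2.505 mol
n(B) via (ii) = (2/1)×0.5871 = 1.174 mol
total n(B) = 2.505 + 1.174 = 3.679 mol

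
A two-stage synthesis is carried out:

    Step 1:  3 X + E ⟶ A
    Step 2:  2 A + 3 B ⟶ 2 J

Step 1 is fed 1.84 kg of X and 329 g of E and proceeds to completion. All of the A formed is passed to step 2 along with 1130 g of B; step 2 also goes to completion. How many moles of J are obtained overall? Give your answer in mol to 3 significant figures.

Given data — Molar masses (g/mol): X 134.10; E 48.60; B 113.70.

Step 1:
n(X) = 1.840×1000 / 134.10 = 13.72 mol
n(E) = 329.0 / 48.60 = 6.770 mol
n/ν for X = 13.72/3 = 4.573
n/ν for E = 6.770/1 = 6.770
Smallest n/ν is X → limiting reagent.
n(A) produced = (1/3) × 13.72 = 4.573 mol
Step 2:
n(A) available = 4.573 mol
n(B) = 1130 / 113.70 = 9.938 mol
n/ν for A = 4.573/2 = 2.287
n/ν for B = 9.938/3 = 3.313
Smallest n/ν is A → limiting reagent.
n(J) = (2/2) × 4.573 = 4.573 mol

4.57 mol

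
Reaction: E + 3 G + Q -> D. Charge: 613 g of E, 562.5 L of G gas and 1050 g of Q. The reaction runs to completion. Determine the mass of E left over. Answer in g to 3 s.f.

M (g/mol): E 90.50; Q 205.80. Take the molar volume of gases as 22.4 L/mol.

151 g

n(E) = 613.0 / 90.50 = 6.773 mol
n(G) = 562.5 / 22.4 = 25.11 mol
n(Q) = 1050 / 205.80 = 5.102 mol
n/ν → E: 6.773, G: 8.370, Q: 5.102; Q is limiting.
E consumed = (1/1) × 5.102 = 5.102 mol
E remaining = 6.773 − 5.102 = 1.671 mol
mass = 1.671 × 90.50 = 151.2 g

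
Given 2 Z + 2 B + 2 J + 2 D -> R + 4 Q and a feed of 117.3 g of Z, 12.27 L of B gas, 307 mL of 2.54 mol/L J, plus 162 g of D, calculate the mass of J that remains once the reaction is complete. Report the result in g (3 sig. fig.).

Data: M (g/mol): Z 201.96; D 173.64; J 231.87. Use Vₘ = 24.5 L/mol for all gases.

n(Z) = 117.3 / 201.96 = 0.5808 mol
n(B) = 12.27 / 24.5 = 0.5008 mol
n(J) = 2.54 × 307.0/1000 = 0.7798 mol
n(D) = 162.0 / 173.64 = 0.9330 mol
n/ν for Z = 0.5808/2 = 0.2904
n/ν for B = 0.5008/2 = 0.2504
n/ν for J = 0.7798/2 = 0.3899
n/ν for D = 0.9330/2 = 0.4665
Smallest n/ν is B → limiting reagent.
J consumed = (2/2) × 0.5008 = 0.5008 mol
J remaining = 0.7798 − 0.5008 = 0.2790 mol
mass = 0.2790 × 231.87 = 64.69 g

64.7 g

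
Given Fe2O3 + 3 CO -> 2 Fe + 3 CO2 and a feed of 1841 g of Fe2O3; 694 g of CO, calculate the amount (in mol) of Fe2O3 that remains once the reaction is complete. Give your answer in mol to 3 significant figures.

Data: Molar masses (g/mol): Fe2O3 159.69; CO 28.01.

3.27 mol

n(Fe2O3) = 1841 / 159.69 = 11.53 mol
n(CO) = 694.0 / 28.01 = 24.78 mol
n/ν for Fe2O3 = 11.53/1 = 11.53
n/ν for CO = 24.78/3 = 8.260
Smallest n/ν is CO → limiting reagent.
Fe2O3 consumed = (1/3) × 24.78 = 8.260 mol
Fe2O3 remaining = 11.53 − 8.260 = 3.270 mol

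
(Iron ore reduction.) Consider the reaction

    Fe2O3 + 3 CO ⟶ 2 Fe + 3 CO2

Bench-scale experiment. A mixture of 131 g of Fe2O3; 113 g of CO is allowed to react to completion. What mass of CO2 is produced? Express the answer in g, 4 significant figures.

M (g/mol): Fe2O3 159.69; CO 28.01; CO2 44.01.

108.3 g

n(Fe2O3) = 131.0 / 159.69 = 0.8203 mol
n(CO) = 113.0 / 28.01 = 4.034 mol
n/ν → Fe2O3: 0.8203, CO: 1.345; Fe2O3 is limiting.
n(CO2) = (3/1) × 0.8203 = 2.461 mol
mass = 2.461 × 44.01 = 108.3 g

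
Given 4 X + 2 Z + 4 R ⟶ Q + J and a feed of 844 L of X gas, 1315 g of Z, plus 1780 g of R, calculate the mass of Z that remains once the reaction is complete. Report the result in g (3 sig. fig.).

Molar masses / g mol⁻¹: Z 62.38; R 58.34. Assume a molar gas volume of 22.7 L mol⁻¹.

363 g

n(X) = 844.0 / 22.7 = 37.18 mol
n(Z) = 1315 / 62.38 = 21.08 mol
n(R) = 1780 / 58.34 = 30.51 mol
n/ν for X = 37.18/4 = 9.295
n/ν for Z = 21.08/2 = 10.54
n/ν for R = 30.51/4 = 7.628
Smallest n/ν is R → limiting reagent.
Z consumed = (2/4) × 30.51 = 15.26 mol
Z remaining = 21.08 − 15.26 = 5.820 mol
mass = 5.820 × 62.38 = 363.1 g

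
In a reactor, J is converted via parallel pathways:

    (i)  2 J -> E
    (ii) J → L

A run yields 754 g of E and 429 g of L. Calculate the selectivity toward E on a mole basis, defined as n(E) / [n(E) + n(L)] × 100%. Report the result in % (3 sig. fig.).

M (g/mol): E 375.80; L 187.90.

n(E) = 754 / 375.80 = 2.006 mol
n(L) = 429 / 187.90 = 2.283 mol
selectivity = 2.006/(2.006+2.283) × 100 = 46.77 %

46.8 %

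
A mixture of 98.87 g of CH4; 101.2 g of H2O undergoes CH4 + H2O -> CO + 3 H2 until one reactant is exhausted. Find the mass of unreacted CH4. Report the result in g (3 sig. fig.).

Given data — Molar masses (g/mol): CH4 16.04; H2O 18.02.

8.79 g

n(CH4) = 98.87 / 16.04 = 6.164 mol
n(H2O) = 101.2 / 18.02 = 5.616 mol
n/ν → CH4: 6.164, H2O: 5.616; H2O is limiting.
CH4 consumed = (1/1) × 5.616 = 5.616 mol
CH4 remaining = 6.164 − 5.616 = 0.5480 mol
mass = 0.5480 × 16.04 = 8.790 g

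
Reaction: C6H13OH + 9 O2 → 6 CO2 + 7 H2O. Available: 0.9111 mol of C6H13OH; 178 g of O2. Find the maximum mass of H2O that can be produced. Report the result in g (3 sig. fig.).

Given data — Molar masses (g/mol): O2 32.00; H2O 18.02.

n(C6H13OH) = 0.9111 mol
n(O2) = 178.0 / 32.00 = 5.563 mol
n/ν for C6H13OH = 0.9111/1 = 0.9111
n/ν for O2 = 5.563/9 = 0.6181
Smallest n/ν is O2 → limiting reagent.
n(H2O) = (7/9) × 5.563 = 4.327 mol
mass = 4.327 × 18.02 = 77.97 g

78.0 g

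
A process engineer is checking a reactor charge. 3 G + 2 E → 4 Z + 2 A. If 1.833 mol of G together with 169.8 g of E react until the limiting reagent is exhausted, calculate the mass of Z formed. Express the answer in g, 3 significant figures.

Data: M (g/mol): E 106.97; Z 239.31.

n(G) = 1.833 mol
n(E) = 169.8 / 106.97 = 1.587 mol
n/ν for G = 1.833/3 = 0.6110
n/ν for E = 1.587/2 = 0.7935
Smallest n/ν is G → limiting reagent.
n(Z) = (4/3) × 1.833 = 2.444 mol
mass = 2.444 × 239.31 = 584.9 g

585 g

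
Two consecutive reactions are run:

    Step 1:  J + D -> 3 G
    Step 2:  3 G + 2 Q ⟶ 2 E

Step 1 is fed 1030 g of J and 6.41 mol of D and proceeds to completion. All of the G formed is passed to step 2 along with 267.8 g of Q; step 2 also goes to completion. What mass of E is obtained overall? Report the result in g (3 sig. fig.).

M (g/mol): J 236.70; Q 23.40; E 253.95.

Step 1:
n(J) = 1030 / 236.70 = 4.351 mol
n(D) = 6.410 mol
n/ν for J = 4.351/1 = 4.351
n/ν for D = 6.410/1 = 6.410
Smallest n/ν is J → limiting reagent.
n(G) produced = (3/1) × 4.351 = 13.05 mol
Step 2:
n(G) available = 13.05 mol
n(Q) = 267.8 / 23.40 = 11.44 mol
n/ν for G = 13.05/3 = 4.350
n/ν for Q = 11.44/2 = 5.720
Smallest n/ν is G → limiting reagent.
n(E) = (2/3) × 13.05 = 8.700 mol
mass = 8.700 × 253.95 = 2209 g

2210 g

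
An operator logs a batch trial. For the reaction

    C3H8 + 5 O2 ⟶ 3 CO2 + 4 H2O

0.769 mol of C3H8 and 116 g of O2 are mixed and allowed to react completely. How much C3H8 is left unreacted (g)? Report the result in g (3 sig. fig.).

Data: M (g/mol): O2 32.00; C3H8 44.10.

1.94 g

n(C3H8) = 0.7690 mol
n(O2) = 116.0 / 32.00 = 3.625 mol
n/ν for C3H8 = 0.7690/1 = 0.7690
n/ν for O2 = 3.625/5 = 0.7250
Smallest n/ν is O2 → limiting reagent.
C3H8 consumed = (1/5) × 3.625 = 0.7250 mol
C3H8 remaining = 0.7690 − 0.7250 = 0.04400 mol
mass = 0.04400 × 44.10 = 1.940 g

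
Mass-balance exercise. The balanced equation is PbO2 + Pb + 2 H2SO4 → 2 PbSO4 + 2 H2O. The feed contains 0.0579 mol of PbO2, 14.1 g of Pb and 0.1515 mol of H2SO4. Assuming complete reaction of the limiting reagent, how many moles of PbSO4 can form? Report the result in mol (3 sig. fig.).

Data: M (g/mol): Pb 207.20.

0.116 mol

n(PbO2) = 0.05790 mol
n(Pb) = 14.10 / 207.20 = 0.06805 mol
n(H2SO4) = 0.1515 mol
n/ν → PbO2: 0.05790, Pb: 0.06805, H2SO4: 0.07575; PbO2 is limiting.
n(PbSO4) = (2/1) × 0.05790 = 0.1158 mol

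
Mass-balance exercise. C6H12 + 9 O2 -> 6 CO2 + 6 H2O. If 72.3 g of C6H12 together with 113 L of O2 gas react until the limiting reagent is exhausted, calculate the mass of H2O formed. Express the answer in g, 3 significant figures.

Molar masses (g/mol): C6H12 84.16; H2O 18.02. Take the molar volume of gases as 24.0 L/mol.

n(C6H12) = 72.30 / 84.16 = 0.8591 mol
n(O2) = 113.0 / 24.0 = 4.708 mol
n/ν for C6H12 = 0.8591/1 = 0.8591
n/ν for O2 = 4.708/9 = 0.5231
Smallest n/ν is O2 → limiting reagent.
n(H2O) = (6/9) × 4.708 = 3.139 mol
mass = 3.139 × 18.02 = 56.56 g

56.6 g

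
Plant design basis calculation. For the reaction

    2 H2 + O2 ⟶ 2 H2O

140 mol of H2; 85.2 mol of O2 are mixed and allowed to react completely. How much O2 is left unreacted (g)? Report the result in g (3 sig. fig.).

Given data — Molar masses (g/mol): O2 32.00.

n(H2) = 140.0 mol
n(O2) = 85.20 mol
n/ν for H2 = 140.0/2 = 70.00
n/ν for O2 = 85.20/1 = 85.20
Smallest n/ν is H2 → limiting reagent.
O2 consumed = (1/2) × 140.0 = 70.00 mol
O2 remaining = 85.20 − 70.00 = 15.20 mol
mass = 15.20 × 32.00 = 486.4 g

486 g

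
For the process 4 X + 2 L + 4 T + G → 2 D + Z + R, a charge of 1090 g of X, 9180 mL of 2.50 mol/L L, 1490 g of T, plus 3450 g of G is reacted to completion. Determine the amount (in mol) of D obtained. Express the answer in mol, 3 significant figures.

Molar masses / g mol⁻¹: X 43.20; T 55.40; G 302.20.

n(X) = 1090 / 43.20 = 25.23 mol
n(L) = 2.50 × 9180/1000 = 22.95 mol
n(T) = 1490 / 55.40 = 26.90 mol
n(G) = 3450 / 302.20 = 11.42 mol
n/ν for X = 25.23/4 = 6.308
n/ν for L = 22.95/2 = 11.48
n/ν for T = 26.90/4 = 6.725
n/ν for G = 11.42/1 = 11.42
Smallest n/ν is X → limiting reagent.
n(D) = (2/4) × 25.23 = 12.62 mol

12.6 mol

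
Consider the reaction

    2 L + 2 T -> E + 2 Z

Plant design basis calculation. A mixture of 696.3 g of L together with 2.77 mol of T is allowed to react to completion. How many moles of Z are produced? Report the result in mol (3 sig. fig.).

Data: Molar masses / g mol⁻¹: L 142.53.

2.77 mol

n(L) = 696.3 / 142.53 = 4.885 mol
n(T) = 2.770 mol
n/ν → L: 2.443, T: 1.385; T is limiting.
n(Z) = (2/2) × 2.770 = 2.770 mol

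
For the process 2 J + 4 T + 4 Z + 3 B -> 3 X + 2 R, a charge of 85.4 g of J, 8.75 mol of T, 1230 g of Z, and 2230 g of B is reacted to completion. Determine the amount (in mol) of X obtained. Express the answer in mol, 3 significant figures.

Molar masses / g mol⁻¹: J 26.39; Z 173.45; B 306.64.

n(J) = 85.40 / 26.39 = 3.236 mol
n(T) = 8.750 mol
n(Z) = 1230 / 173.45 = 7.091 mol
n(B) = 2230 / 306.64 = 7.272 mol
n/ν for J = 3.236/2 = 1.618
n/ν for T = 8.750/4 = 2.188
n/ν for Z = 7.091/4 = 1.773
n/ν for B = 7.272/3 = 2.424
Smallest n/ν is J → limiting reagent.
n(X) = (3/2) × 3.236 = 4.854 mol

4.85 mol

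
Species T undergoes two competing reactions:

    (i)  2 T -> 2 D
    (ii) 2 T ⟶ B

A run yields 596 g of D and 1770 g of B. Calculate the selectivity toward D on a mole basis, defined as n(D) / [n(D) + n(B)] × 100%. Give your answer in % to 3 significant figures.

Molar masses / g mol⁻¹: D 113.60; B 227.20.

n(D) = 596 / 113.60 = 5.246 mol
n(B) = 1770 / 227.20 = 7.790 mol
selectivity = 5.246/(5.246+7.790) × 100 = 40.24 %

40.2 %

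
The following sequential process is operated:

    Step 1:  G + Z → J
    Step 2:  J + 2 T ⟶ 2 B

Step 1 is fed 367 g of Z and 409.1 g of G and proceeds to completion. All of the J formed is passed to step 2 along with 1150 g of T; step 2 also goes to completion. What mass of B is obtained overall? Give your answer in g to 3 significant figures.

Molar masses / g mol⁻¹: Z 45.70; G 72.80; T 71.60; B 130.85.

1470 g

Step 1:
n(Z) = 367.0 / 45.70 = 8.031 mol
n(G) = 409.1 / 72.80 = 5.620 mol
n/ν → Z: 8.031, G: 5.620; G is limiting.
n(J) produced = (1/1) × 5.620 = 5.620 mol
Step 2:
n(J) available = 5.620 mol
n(T) = 1150 / 71.60 = 16.06 mol
n/ν → J: 5.620, T: 8.030; J is limiting.
n(B) = (2/1) × 5.620 = 11.24 mol
mass = 11.24 × 130.85 = 1471 g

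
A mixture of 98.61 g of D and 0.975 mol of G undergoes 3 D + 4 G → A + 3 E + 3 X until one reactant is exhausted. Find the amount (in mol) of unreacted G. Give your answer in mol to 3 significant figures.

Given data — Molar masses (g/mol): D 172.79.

0.214 mol

n(D) = 98.61 / 172.79 = 0.5707 mol
n(G) = 0.9750 mol
n/ν for D = 0.5707/3 = 0.1902
n/ν for G = 0.9750/4 = 0.2438
Smallest n/ν is D → limiting reagent.
G consumed = (4/3) × 0.5707 = 0.7609 mol
G remaining = 0.9750 − 0.7609 = 0.2141 mol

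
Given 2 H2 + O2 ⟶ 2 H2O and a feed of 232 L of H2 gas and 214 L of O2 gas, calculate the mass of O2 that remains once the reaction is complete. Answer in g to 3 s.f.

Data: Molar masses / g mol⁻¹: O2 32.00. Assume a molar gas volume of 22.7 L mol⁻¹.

138 g

n(H2) = 232.0 / 22.7 = 10.22 mol
n(O2) = 214.0 / 22.7 = 9.427 mol
n/ν for H2 = 10.22/2 = 5.110
n/ν for O2 = 9.427/1 = 9.427
Smallest n/ν is H2 → limiting reagent.
O2 consumed = (1/2) × 10.22 = 5.110 mol
O2 remaining = 9.427 − 5.110 = 4.317 mol
mass = 4.317 × 32.00 = 138.1 g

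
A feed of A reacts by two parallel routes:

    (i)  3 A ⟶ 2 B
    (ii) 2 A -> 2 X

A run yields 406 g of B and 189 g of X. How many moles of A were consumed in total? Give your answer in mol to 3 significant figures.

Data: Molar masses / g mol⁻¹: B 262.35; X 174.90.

n(B) = 406 / 262.35 = 1.548 mol
n(X) = 189 / 174.90 = 1.081 mol
n(A) via (i) = (3/2)×1.548 = 2.322 mol
n(A) via (ii) = (2/2)×1.081 = 1.081 mol
total n(A) = 2.322 + 1.081 = 3.403 mol

3.40 mol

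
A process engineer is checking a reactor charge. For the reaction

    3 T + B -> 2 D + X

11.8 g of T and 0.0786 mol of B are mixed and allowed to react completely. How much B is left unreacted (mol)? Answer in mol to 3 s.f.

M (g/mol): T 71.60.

0.0237 mol

n(T) = 11.80 / 71.60 = 0.1648 mol
n(B) = 0.07860 mol
n/ν → T: 0.05493, B: 0.07860; T is limiting.
B consumed = (1/3) × 0.1648 = 0.05493 mol
B remaining = 0.07860 − 0.05493 = 0.02367 mol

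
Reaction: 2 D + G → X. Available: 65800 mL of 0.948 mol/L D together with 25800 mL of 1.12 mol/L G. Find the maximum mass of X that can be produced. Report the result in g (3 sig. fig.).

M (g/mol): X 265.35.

7670 g

n(D) = 0.948 × 65800/1000 = 62.38 mol
n(G) = 1.12 × 25800/1000 = 28.90 mol
n/ν → D: 31.19, G: 28.90; G is limiting.
n(X) = (1/1) × 28.90 = 28.90 mol
mass = 28.90 × 265.35 = 7669 g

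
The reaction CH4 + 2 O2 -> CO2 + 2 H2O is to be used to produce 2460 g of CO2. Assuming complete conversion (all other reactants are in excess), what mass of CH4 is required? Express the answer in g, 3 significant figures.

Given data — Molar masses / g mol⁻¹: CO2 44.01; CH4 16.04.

n(CO2) = 2460 / 44.01 = 55.90 mol
n(CH4) = (1/1) × 55.90 = 55.90 mol
mass = 55.90 × 16.04 = 896.6 g

897 g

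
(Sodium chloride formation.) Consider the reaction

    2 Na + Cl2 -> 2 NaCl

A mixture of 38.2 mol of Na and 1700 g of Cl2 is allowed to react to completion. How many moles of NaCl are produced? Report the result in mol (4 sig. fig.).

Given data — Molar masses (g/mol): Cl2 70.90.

n(Na) = 38.20 mol
n(Cl2) = 1700 / 70.90 = 23.98 mol
n/ν → Na: 19.10, Cl2: 23.98; Na is limiting.
n(NaCl) = (2/2) × 38.20 = 38.20 mol

38.20 mol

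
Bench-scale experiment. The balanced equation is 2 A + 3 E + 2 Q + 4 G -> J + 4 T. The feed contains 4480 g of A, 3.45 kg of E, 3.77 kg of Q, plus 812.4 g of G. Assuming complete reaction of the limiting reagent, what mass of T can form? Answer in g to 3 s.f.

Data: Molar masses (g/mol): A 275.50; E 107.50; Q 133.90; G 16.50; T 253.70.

8250 g

n(A) = 4480 / 275.50 = 16.26 mol
n(E) = 3.450×1000 / 107.50 = 32.09 mol
n(Q) = 3.770×1000 / 133.90 = 28.16 mol
n(G) = 812.4 / 16.50 = 49.24 mol
n/ν → A: 8.130, E: 10.70, Q: 14.08, G: 12.31; A is limiting.
n(T) = (4/2) × 16.26 = 32.52 mol
mass = 32.52 × 253.70 = 8250 g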